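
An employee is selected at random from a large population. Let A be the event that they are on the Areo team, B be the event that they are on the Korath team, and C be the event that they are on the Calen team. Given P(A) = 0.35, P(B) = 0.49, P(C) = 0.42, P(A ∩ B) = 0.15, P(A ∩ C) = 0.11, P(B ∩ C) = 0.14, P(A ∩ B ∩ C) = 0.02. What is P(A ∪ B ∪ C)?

Apply inclusion-exclusion:
P(A ∪ B ∪ C) = 0.35 + 0.49 + 0.42 − 0.15 − 0.11 − 0.14 + 0.02 = 0.88

0.88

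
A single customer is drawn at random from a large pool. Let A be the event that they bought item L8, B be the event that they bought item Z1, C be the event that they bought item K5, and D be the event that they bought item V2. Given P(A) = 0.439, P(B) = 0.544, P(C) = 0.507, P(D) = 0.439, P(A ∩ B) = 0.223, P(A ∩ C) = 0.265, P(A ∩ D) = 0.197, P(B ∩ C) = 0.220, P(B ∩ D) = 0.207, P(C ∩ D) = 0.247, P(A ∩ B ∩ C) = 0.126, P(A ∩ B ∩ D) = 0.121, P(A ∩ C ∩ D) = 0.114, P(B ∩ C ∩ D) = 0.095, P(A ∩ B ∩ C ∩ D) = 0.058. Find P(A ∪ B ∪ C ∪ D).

0.968

P(A ∪ B ∪ C ∪ D) = 0.439 + 0.544 + 0.507 + 0.439 − 0.223 − 0.265 − 0.197 − 0.220 − 0.207 − 0.247 + 0.126 + 0.121 + 0.114 + 0.095 − 0.058 = 0.968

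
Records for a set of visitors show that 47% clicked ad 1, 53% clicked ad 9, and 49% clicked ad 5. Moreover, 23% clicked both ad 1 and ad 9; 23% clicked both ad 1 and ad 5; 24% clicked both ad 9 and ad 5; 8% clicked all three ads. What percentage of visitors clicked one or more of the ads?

87%

By inclusion–exclusion:
P(at least one) = 47 + 53 + 49 − 23 − 23 − 24 + 8 = 87%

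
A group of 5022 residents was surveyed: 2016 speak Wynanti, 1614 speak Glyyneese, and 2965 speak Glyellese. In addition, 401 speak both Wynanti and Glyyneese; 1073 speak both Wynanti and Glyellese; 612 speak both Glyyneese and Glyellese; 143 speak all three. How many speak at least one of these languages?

4652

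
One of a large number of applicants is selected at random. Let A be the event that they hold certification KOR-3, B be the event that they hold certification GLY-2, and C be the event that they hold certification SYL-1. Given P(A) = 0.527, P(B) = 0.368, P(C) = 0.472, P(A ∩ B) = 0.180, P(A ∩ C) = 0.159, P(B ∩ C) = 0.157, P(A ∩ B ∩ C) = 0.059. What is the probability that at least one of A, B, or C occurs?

0.930

P(A ∪ B ∪ C) = 0.527 + 0.368 + 0.472 − 0.180 − 0.159 − 0.157 + 0.059 = 0.930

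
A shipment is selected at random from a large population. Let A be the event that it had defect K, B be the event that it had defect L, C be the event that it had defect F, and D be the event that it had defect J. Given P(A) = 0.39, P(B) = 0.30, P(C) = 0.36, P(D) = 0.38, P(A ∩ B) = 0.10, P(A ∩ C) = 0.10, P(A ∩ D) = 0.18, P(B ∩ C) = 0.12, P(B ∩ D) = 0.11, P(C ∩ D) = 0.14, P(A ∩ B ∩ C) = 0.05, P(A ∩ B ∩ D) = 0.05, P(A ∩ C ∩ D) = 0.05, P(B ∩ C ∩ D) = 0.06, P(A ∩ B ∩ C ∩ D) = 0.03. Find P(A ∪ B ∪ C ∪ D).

0.86

Inclusion–exclusion gives
P(A ∪ B ∪ C ∪ D) = 0.39 + 0.30 + 0.36 + 0.38 − 0.10 − 0.10 − 0.18 − 0.12 − 0.11 − 0.14 + 0.05 + 0.05 + 0.05 + 0.06 − 0.03 = 0.86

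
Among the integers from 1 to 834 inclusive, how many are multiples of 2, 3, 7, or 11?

417 + 278 + 119 + 75 − 139 − 59 − 37 − 39 − 25 − 10 + 19 + 12 + 5 + 3 − 1 = 618

618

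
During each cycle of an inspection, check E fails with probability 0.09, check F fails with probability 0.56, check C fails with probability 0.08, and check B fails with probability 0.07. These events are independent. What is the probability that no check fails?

0.34258224

Since the events are independent, P(none) is the product of the individual non-occurrence probabilities.
P(none) = (1 − 0.09) × (1 − 0.56) × (1 − 0.08) × (1 − 0.07) = 0.91 × 0.44 × 0.92 × 0.93 = 0.34258224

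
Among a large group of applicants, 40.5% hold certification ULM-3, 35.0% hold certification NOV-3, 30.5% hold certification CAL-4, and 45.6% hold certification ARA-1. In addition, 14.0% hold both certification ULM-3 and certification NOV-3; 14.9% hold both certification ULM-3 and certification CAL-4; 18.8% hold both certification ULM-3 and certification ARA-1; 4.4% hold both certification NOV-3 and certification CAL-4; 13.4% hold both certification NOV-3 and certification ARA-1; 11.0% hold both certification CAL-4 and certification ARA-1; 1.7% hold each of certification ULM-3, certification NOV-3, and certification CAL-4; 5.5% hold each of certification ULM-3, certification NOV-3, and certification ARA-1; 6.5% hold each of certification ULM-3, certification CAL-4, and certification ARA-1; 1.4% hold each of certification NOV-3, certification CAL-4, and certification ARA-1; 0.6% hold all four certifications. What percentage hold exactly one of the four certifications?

41.5%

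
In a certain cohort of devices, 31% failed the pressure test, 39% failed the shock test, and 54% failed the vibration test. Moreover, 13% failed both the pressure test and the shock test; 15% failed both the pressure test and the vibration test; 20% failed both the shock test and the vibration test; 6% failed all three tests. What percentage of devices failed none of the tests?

P(≥1) = 31 + 39 + 54 − 13 − 15 − 20 + 6 = 82%
P(none) = 100% − 82% = 18%

18%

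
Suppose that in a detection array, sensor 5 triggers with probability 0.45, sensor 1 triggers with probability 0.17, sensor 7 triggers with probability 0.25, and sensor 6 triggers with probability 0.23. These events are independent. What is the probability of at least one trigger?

0.73637125

Independence gives P(none) = ∏(1 − pᵢ).
P(none) = (1 − 0.45) × (1 − 0.17) × (1 − 0.25) × (1 − 0.23) = 0.55 × 0.83 × 0.75 × 0.77 = 0.26362875
P(at least one) = 1 − 0.26362875 = 0.73637125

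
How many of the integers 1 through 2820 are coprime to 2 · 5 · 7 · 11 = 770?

879

By inclusion-exclusion,
1410 + 564 + 402 + 256 − 282 − 201 − 128 − 80 − 51 − 36 + 40 + 25 + 18 + 7 − 3 = 1941
2820 − 1941 = 879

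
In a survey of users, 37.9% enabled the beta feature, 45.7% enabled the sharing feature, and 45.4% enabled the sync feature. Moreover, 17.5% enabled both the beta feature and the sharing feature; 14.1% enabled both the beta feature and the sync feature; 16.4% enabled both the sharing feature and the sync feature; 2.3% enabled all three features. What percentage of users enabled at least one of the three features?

83.3%

By inclusion–exclusion:
P(≥1) = 37.9 + 45.7 + 45.4 − 17.5 − 14.1 − 16.4 + 2.3 = 83.3%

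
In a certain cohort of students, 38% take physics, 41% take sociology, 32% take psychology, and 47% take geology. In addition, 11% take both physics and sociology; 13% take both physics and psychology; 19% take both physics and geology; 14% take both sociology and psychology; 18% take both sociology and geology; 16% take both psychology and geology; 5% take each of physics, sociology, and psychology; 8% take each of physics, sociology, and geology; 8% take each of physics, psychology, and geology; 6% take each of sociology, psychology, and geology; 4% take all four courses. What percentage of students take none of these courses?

10%

P(at least one) = 38 + 41 + 32 + 47 − 11 − 13 − 19 − 14 − 18 − 16 + 5 + 8 + 8 + 6 − 4 = 90%
P(none) = 100% − 90% = 10%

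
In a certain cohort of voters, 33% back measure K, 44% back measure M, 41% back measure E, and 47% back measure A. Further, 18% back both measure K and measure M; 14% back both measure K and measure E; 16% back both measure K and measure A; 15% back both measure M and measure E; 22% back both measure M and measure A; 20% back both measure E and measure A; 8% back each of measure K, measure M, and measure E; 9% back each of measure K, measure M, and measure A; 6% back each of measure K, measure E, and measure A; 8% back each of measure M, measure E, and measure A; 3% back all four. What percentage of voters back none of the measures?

12%

By inclusion-exclusion,
P(≥1) = 33 + 44 + 41 + 47 − 18 − 14 − 16 − 15 − 22 − 20 + 8 + 9 + 6 + 8 − 3 = 88%
P(none) = 100% − 88% = 12%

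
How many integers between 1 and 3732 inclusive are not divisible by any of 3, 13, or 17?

By inclusion–exclusion:
1244 + 287 + 219 − 95 − 73 − 16 + 5 = 1571
3732 − 1571 = 2161

2161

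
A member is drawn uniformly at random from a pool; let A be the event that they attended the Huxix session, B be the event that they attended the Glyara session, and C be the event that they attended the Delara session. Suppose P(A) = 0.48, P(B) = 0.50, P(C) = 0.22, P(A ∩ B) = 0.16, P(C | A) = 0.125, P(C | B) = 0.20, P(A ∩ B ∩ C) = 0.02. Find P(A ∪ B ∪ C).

0.90

P(A ∩ C) = P(A)·P(C|A) = 0.48 × 0.125 = 0.06
P(B ∩ C) = P(B)·P(C|B) = 0.50 × 0.20 = 0.10
Apply inclusion-exclusion:
P(A ∪ B ∪ C) = 0.48 + 0.50 + 0.22 − 0.16 − 0.06 − 0.10 + 0.02 = 0.90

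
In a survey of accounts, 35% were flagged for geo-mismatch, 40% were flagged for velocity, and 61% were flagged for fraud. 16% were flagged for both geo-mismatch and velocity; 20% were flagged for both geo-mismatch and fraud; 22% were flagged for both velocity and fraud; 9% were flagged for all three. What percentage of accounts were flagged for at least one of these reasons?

P(union) = 35 + 40 + 61 − 16 − 20 − 22 + 9 = 87%

87%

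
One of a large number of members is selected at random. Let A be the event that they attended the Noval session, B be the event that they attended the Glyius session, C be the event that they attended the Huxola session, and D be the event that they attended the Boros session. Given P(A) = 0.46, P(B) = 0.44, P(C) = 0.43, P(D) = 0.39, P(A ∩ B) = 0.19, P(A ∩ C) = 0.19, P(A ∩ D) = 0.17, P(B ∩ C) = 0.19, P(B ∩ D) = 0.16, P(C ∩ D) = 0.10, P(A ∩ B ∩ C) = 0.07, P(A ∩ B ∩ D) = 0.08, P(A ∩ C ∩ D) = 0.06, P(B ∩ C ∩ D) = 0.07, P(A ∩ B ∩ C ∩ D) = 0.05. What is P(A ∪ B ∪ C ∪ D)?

0.95

P(A ∪ B ∪ C ∪ D) = 0.46 + 0.44 + 0.43 + 0.39 − 0.19 − 0.19 − 0.17 − 0.19 − 0.16 − 0.10 + 0.07 + 0.08 + 0.06 + 0.07 − 0.05 = 0.95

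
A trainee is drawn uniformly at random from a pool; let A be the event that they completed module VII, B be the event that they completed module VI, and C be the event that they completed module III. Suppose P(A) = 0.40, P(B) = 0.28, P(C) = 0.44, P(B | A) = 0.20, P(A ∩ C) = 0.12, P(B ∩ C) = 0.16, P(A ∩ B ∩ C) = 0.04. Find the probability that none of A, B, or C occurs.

P(A ∩ B) = P(A)·P(B|A) = 0.40 × 0.20 = 0.08
P(A ∪ B ∪ C) = 0.40 + 0.28 + 0.44 − 0.08 − 0.12 − 0.16 + 0.04 = 0.80
P(none) = 1 − 0.80 = 0.20

0.20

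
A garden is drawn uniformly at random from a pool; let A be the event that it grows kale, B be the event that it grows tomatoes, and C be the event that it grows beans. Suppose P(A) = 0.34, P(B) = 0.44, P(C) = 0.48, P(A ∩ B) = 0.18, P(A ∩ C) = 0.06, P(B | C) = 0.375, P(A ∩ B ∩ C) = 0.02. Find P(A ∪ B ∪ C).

P(B ∩ C) = P(C)·P(B|C) = 0.48 × 0.375 = 0.18
Inclusion–exclusion gives
P(A ∪ B ∪ C) = 0.34 + 0.44 + 0.48 − 0.18 − 0.06 − 0.18 + 0.02 = 0.86

0.86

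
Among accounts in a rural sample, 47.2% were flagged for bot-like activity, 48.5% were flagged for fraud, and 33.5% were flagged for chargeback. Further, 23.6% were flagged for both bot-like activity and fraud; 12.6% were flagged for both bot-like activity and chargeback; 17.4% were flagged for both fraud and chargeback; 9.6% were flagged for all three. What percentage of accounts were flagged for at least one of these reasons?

P(≥1) = 47.2 + 48.5 + 33.5 − 23.6 − 12.6 − 17.4 + 9.6 = 85.2%

85.2%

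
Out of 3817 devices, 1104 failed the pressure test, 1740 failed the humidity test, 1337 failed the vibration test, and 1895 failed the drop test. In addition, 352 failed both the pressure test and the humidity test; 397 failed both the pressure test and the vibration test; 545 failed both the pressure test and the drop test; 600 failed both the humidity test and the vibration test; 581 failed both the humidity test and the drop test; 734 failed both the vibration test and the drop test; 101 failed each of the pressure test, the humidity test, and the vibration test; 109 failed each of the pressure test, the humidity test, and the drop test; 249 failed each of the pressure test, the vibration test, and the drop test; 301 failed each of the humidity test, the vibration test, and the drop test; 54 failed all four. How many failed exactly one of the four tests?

By inclusion–exclusion (exactly-one form):
N(exactly one) = 1104 + 1740 + 1337 + 1895 − 2·352 − 2·397 − 2·545 − 2·600 − 2·581 − 2·734 + 3·101 + 3·109 + 3·249 + 3·301 − 4·54 = 1722

1722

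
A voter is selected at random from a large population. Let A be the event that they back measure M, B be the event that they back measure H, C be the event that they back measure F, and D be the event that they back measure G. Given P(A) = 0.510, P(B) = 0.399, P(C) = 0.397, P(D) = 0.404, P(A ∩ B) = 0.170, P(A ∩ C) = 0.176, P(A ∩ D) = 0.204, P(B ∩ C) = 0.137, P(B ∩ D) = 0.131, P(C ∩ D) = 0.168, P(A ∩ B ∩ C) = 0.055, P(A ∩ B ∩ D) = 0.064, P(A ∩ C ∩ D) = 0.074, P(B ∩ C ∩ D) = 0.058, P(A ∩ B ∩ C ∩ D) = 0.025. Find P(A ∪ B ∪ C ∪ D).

P(A ∪ B ∪ C ∪ D) = 0.510 + 0.399 + 0.397 + 0.404 − 0.170 − 0.176 − 0.204 − 0.137 − 0.131 − 0.168 + 0.055 + 0.064 + 0.074 + 0.058 − 0.025 = 0.950

0.950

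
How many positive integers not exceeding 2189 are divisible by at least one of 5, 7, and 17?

775

floor(2189/5) + floor(2189/7) + floor(2189/17) − floor(2189/35) − floor(2189/85) − floor(2189/119) + floor(2189/595) = 437 + 312 + 128 − 62 − 25 − 18 + 3 = 775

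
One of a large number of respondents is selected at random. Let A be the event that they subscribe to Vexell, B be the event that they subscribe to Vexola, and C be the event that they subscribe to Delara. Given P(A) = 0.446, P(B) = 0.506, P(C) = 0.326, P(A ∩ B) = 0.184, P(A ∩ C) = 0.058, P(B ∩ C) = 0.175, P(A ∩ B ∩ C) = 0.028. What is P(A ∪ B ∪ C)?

By inclusion–exclusion:
P(A ∪ B ∪ C) = 0.446 + 0.506 + 0.326 − 0.184 − 0.058 − 0.175 + 0.028 = 0.889

0.889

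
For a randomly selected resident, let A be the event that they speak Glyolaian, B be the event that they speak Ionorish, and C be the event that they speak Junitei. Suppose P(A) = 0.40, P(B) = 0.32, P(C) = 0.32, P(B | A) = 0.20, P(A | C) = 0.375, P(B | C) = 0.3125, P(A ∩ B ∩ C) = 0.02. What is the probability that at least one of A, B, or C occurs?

P(A ∩ B) = P(A)·P(B|A) = 0.40 × 0.20 = 0.08
P(A ∩ C) = P(C)·P(A|C) = 0.32 × 0.375 = 0.12
P(B ∩ C) = P(C)·P(B|C) = 0.32 × 0.3125 = 0.10
Apply inclusion-exclusion:
P(A ∪ B ∪ C) = 0.40 + 0.32 + 0.32 − 0.08 − 0.12 − 0.10 + 0.02 = 0.76

0.76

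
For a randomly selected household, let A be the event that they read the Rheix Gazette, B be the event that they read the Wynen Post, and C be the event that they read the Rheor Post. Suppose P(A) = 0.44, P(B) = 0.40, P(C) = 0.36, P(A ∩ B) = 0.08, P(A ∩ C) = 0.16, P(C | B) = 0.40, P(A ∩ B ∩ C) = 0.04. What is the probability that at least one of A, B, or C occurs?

0.84

P(B ∩ C) = P(B)·P(C|B) = 0.40 × 0.40 = 0.16
P(A ∪ B ∪ C) = 0.44 + 0.40 + 0.36 − 0.08 − 0.16 − 0.16 + 0.04 = 0.84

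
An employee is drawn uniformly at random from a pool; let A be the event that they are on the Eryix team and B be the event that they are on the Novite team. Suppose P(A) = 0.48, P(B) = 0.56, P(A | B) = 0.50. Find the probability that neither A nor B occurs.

P(A ∩ B) = P(B)·P(A|B) = 0.56 × 0.50 = 0.28
P(A ∪ B) = 0.48 + 0.56 − 0.28 = 0.76
P(none) = 1 − 0.76 = 0.24

0.24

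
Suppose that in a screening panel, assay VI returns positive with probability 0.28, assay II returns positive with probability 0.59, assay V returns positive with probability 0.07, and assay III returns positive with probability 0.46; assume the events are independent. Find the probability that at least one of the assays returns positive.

P(none) = (1 − 0.28) × (1 − 0.59) × (1 − 0.07) × (1 − 0.46) = 0.72 × 0.41 × 0.93 × 0.54 = 0.14824944
P(at least one) = 1 − 0.14824944 = 0.85175056

0.85175056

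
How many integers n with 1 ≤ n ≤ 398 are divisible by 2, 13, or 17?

225

By inclusion–exclusion:
floor(398/2) + floor(398/13) + floor(398/17) − floor(398/26) − floor(398/34) − floor(398/221) + floor(398/442) = 199 + 30 + 23 − 15 − 11 − 1 + 0 = 225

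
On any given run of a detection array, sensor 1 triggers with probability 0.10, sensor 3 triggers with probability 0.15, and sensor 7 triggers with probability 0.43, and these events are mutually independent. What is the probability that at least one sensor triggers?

P(none) = (1 − 0.10) × (1 − 0.15) × (1 − 0.43) = 0.90 × 0.85 × 0.57 = 0.43605
P(at least one) = 1 − 0.43605 = 0.56395

0.56395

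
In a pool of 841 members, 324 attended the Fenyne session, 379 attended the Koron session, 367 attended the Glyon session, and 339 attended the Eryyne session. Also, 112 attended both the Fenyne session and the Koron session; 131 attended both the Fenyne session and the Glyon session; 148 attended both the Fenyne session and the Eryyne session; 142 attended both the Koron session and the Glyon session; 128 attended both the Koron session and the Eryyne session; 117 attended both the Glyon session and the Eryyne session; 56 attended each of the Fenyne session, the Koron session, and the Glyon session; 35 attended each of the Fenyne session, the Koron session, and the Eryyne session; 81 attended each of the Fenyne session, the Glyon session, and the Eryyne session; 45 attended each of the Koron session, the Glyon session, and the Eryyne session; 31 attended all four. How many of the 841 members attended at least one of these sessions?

817

Using inclusion–exclusion:
N(≥1) = 324 + 379 + 367 + 339 − 112 − 131 − 148 − 142 − 128 − 117 + 56 + 35 + 81 + 45 − 31 = 817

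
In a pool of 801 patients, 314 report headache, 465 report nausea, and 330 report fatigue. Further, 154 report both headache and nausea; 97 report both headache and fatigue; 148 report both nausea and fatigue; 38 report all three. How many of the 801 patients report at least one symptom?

748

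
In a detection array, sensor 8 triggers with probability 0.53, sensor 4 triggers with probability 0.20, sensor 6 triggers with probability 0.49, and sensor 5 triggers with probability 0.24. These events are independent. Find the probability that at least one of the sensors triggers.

P(none) = (1 − 0.53) × (1 − 0.20) × (1 − 0.49) × (1 − 0.24) = 0.47 × 0.80 × 0.51 × 0.76 = 0.1457376
P(at least one) = 1 − 0.1457376 = 0.8542624

0.8542624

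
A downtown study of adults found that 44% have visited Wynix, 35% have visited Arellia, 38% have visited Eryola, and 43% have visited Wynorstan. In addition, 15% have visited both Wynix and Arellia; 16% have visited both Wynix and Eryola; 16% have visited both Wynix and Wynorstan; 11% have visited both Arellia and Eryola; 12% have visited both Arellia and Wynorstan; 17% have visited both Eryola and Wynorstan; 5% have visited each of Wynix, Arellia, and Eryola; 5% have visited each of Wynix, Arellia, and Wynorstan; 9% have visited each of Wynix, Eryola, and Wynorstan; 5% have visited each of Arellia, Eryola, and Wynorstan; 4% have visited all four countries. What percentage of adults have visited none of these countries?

By inclusion-exclusion,
P(union) = 44 + 35 + 38 + 43 − 15 − 16 − 16 − 11 − 12 − 17 + 5 + 5 + 9 + 5 − 4 = 93%
P(none) = 100% − 93% = 7%

7%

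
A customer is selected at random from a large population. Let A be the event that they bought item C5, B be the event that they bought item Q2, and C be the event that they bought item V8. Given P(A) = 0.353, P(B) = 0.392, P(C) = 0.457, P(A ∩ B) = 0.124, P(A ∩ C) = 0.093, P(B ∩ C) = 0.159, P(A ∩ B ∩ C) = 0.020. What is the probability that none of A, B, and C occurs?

0.154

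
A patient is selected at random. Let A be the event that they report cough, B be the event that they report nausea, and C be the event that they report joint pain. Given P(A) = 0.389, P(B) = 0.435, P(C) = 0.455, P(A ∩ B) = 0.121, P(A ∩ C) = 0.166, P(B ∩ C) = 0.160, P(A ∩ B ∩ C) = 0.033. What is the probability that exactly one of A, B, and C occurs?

0.484

Using the inclusion–exclusion count for exactly one event:
P(exactly one) = 0.389 + 0.435 + 0.455 − 2·0.121 − 2·0.166 − 2·0.160 + 3·0.033 = 0.484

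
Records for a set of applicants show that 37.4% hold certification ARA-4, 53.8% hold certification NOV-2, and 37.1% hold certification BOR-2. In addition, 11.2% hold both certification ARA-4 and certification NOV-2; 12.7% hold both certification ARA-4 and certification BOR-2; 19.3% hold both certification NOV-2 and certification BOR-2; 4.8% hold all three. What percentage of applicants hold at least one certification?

89.9%

Inclusion–exclusion gives
P(≥1) = 37.4 + 53.8 + 37.1 − 11.2 − 12.7 − 19.3 + 4.8 = 89.9%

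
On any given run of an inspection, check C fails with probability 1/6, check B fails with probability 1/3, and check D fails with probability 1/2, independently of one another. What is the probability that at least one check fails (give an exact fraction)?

P(none) = (1 − 1/6) × (1 − 1/3) × (1 − 1/2) = 5/6 × 2/3 × 1/2 = 5/18
P(at least one) = 1 − 5/18 = 13/18

13/18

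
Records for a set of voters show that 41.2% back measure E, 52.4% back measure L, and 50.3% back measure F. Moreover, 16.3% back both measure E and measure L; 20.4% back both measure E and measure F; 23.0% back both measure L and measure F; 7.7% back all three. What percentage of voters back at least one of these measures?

91.9%

By inclusion-exclusion,
P(≥1) = 41.2 + 52.4 + 50.3 − 16.3 − 20.4 − 23.0 + 7.7 = 91.9%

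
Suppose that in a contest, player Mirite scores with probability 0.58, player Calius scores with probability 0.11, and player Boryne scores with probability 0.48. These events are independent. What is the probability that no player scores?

P(none) = (1 − 0.58) × (1 − 0.11) × (1 − 0.48) = 0.42 × 0.89 × 0.52 = 0.194376

0.194376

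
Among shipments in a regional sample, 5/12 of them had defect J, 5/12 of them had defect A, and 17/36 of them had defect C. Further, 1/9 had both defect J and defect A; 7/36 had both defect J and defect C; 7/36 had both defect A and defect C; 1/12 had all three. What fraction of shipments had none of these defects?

Using inclusion–exclusion:
P(≥1) = 5/12 + 5/12 + 17/36 − 1/9 − 7/36 − 7/36 + 1/12 = 8/9
P(none) = 1 − 8/9 = 1/9

1/9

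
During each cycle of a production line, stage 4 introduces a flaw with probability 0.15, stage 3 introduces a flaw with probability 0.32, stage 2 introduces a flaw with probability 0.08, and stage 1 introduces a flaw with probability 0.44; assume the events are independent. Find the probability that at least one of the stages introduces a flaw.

0.7022144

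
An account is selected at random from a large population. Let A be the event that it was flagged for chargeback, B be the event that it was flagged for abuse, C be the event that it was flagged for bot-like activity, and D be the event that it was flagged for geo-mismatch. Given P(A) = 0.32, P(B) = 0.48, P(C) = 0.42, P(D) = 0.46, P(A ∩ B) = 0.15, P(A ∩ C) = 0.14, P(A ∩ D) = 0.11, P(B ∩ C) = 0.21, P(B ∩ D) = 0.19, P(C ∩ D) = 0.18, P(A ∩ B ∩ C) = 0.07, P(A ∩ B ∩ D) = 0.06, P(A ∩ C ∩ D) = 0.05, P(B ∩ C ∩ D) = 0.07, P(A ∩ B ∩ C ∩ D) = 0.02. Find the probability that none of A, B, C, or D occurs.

0.07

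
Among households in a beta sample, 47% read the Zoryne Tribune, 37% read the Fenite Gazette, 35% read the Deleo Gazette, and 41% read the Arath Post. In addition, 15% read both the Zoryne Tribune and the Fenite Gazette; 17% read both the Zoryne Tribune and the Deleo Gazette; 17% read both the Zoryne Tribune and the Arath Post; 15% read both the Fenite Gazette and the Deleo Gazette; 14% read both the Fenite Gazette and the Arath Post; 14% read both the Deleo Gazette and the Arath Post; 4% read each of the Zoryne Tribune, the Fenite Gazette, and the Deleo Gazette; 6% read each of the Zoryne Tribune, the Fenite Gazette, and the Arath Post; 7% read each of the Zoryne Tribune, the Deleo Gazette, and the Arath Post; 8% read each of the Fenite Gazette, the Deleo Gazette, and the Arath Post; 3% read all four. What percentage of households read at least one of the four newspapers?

P(≥1) = 47 + 37 + 35 + 41 − 15 − 17 − 17 − 15 − 14 − 14 + 4 + 6 + 7 + 8 − 3 = 90%

90%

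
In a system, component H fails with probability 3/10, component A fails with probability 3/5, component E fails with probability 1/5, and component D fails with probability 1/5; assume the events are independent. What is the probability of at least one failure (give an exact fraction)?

513/625

P(none) = (1 − 3/10) × (1 − 3/5) × (1 − 1/5) × (1 − 1/5) = 7/10 × 2/5 × 4/5 × 4/5 = 112/625
P(at least one) = 1 − 112/625 = 513/625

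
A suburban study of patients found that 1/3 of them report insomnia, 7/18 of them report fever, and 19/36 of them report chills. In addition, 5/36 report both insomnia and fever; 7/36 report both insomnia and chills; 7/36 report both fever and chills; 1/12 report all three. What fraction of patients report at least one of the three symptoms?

29/36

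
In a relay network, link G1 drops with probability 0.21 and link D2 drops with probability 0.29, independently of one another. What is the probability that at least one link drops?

P(none) = (1 − 0.21) × (1 − 0.29) = 0.79 × 0.71 = 0.5609
P(at least one) = 1 − 0.5609 = 0.4391

0.4391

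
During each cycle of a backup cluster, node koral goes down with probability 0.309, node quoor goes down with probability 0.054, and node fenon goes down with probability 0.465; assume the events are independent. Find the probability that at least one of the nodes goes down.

0.65027799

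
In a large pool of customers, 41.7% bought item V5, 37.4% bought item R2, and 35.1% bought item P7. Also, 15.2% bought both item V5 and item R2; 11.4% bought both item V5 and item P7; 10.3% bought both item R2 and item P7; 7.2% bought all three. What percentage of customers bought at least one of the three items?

84.5%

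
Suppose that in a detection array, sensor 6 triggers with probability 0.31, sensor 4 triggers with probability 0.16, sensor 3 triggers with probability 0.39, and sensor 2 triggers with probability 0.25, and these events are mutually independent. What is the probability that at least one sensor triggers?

Since the events are independent, P(none) is the product of the individual non-occurrence probabilities.
P(none) = (1 − 0.31) × (1 − 0.16) × (1 − 0.39) × (1 − 0.25) = 0.69 × 0.84 × 0.61 × 0.75 = 0.265167
P(at least one) = 1 − 0.265167 = 0.734833

0.734833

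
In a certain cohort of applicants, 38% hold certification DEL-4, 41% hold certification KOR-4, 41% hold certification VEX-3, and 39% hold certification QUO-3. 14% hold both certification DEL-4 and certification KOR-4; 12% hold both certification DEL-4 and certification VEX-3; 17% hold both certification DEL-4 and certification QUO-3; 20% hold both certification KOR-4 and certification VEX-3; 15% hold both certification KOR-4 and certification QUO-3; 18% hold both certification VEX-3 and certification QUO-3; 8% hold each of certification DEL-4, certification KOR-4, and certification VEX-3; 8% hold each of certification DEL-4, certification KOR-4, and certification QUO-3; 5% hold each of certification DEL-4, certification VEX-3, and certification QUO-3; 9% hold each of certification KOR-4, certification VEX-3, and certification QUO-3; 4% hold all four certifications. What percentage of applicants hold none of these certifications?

11%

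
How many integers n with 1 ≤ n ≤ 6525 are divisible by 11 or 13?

Apply inclusion-exclusion:
593 + 501 − 45 = 1049

1049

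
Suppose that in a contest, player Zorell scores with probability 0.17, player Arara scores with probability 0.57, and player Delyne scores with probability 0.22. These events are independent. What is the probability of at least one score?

Since the events are independent, P(none) is the product of the individual non-occurrence probabilities.
P(none) = (1 − 0.17) × (1 − 0.57) × (1 − 0.22) = 0.83 × 0.43 × 0.78 = 0.278382
P(at least one) = 1 − 0.278382 = 0.721618

0.721618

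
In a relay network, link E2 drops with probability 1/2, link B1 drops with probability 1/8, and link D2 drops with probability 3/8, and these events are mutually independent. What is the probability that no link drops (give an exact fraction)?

P(none) = (1 − 1/2) × (1 − 1/8) × (1 − 3/8) = 1/2 × 7/8 × 5/8 = 35/128

35/128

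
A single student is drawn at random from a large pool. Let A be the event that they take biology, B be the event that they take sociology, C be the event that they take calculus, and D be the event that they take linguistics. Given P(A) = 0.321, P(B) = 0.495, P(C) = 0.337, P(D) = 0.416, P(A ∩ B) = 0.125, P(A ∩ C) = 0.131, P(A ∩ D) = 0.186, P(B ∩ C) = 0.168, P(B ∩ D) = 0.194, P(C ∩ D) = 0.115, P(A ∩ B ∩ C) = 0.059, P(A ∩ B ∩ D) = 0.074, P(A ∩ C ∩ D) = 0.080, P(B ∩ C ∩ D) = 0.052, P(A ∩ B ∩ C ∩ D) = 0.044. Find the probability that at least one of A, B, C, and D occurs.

0.871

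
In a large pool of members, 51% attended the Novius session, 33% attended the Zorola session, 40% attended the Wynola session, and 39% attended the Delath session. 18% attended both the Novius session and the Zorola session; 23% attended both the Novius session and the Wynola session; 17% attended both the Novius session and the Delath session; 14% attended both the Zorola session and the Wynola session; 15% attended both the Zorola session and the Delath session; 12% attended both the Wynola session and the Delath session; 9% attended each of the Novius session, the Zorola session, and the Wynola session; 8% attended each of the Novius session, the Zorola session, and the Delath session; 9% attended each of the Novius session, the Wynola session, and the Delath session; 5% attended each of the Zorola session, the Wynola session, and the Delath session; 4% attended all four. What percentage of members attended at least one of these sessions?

91%

P(≥1) = 51 + 33 + 40 + 39 − 18 − 23 − 17 − 14 − 15 − 12 + 9 + 8 + 9 + 5 − 4 = 91%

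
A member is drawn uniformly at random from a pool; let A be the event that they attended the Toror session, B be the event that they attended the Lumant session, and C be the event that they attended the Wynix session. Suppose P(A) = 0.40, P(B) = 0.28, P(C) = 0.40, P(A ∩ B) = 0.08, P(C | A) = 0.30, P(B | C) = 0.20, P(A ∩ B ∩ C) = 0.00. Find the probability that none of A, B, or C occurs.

P(A ∩ C) = P(A)·P(C|A) = 0.40 × 0.30 = 0.12
P(B ∩ C) = P(C)·P(B|C) = 0.40 × 0.20 = 0.08
P(A ∪ B ∪ C) = 0.40 + 0.28 + 0.40 − 0.08 − 0.12 − 0.08 + 0.00 = 0.80
P(none) = 1 − 0.80 = 0.20

0.20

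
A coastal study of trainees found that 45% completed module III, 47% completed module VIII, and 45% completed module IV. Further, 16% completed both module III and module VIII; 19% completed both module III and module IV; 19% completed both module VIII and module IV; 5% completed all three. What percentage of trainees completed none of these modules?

12%

P(union) = 45 + 47 + 45 − 16 − 19 − 19 + 5 = 88%
P(none) = 100% − 88% = 12%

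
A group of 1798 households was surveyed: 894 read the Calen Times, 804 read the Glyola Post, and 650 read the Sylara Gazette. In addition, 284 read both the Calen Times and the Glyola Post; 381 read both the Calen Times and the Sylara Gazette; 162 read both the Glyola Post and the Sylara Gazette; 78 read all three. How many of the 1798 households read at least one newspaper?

1599

Using inclusion–exclusion:
|union| = 894 + 804 + 650 − 284 − 381 − 162 + 78 = 1599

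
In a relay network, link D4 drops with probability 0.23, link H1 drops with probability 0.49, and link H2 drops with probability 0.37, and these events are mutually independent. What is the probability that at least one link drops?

0.752599

P(none) = (1 − 0.23) × (1 − 0.49) × (1 − 0.37) = 0.77 × 0.51 × 0.63 = 0.247401
P(at least one) = 1 − 0.247401 = 0.752599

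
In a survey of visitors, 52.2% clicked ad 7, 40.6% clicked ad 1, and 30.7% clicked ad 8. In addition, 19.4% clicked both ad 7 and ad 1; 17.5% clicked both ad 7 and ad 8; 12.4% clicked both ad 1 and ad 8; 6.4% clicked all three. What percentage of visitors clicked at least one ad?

80.6%

Inclusion–exclusion gives
P(at least one) = 52.2 + 40.6 + 30.7 − 19.4 − 17.5 − 12.4 + 6.4 = 80.6%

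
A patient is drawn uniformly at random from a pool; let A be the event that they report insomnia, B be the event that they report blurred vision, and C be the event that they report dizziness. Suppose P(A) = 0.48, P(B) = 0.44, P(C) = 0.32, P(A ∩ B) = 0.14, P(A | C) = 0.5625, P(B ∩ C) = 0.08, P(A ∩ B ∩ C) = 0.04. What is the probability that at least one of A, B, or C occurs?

0.88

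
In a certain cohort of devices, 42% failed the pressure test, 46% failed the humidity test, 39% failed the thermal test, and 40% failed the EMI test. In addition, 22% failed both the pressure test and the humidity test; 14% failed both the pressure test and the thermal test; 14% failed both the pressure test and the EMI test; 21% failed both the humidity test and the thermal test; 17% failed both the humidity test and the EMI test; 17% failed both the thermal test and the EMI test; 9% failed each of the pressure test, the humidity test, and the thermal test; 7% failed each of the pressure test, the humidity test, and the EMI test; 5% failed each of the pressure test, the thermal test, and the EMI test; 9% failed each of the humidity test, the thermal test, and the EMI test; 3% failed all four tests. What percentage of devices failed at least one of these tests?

Apply inclusion-exclusion:
P(≥1) = 42 + 46 + 39 + 40 − 22 − 14 − 14 − 21 − 17 − 17 + 9 + 7 + 5 + 9 − 3 = 89%

89%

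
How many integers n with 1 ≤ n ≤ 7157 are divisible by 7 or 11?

Inclusion–exclusion gives
1022 + 650 − 92 = 1580

1580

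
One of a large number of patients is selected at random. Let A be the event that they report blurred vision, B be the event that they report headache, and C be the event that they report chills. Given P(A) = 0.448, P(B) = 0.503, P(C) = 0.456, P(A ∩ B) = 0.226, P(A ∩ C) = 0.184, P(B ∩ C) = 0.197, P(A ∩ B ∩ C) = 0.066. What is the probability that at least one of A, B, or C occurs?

0.866

P(A ∪ B ∪ C) = 0.448 + 0.503 + 0.456 − 0.226 − 0.184 − 0.197 + 0.066 = 0.866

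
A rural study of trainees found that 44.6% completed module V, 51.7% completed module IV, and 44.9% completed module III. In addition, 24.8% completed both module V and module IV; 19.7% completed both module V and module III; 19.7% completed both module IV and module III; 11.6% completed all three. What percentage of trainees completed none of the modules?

11.4%

P(at least one) = 44.6 + 51.7 + 44.9 − 24.8 − 19.7 − 19.7 + 11.6 = 88.6%
P(none) = 100% − 88.6% = 11.4%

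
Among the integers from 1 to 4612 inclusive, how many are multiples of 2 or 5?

Using inclusion–exclusion:
floor(4612/2) + floor(4612/5) − floor(4612/10) = 2306 + 922 − 461 = 2767

2767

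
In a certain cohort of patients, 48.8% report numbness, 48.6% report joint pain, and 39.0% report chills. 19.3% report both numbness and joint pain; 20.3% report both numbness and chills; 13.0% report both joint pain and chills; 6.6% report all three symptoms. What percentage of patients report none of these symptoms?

9.6%

Using inclusion–exclusion:
P(union) = 48.8 + 48.6 + 39.0 − 19.3 − 20.3 − 13.0 + 6.6 = 90.4%
P(none) = 100% − 90.4% = 9.6%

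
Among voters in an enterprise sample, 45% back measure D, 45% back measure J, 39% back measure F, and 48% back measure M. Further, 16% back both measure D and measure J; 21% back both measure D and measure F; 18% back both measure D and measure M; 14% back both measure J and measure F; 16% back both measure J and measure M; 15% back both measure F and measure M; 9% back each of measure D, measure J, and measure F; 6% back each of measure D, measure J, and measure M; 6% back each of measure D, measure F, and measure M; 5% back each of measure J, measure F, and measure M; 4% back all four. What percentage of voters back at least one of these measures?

P(at least one) = 45 + 45 + 39 + 48 − 16 − 21 − 18 − 14 − 16 − 15 + 9 + 6 + 6 + 5 − 4 = 99%

99%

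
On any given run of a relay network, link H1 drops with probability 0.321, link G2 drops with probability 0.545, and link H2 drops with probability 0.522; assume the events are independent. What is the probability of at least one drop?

Independence gives P(none) = ∏(1 − pᵢ).
P(none) = (1 − 0.321) × (1 − 0.545) × (1 − 0.522) = 0.679 × 0.455 × 0.478 = 0.14767571
P(at least one) = 1 − 0.14767571 = 0.85232429

0.85232429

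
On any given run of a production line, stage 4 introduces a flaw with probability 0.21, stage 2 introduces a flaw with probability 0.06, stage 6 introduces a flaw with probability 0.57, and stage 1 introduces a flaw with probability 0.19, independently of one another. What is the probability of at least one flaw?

P(none) = (1 − 0.21) × (1 − 0.06) × (1 − 0.57) × (1 − 0.19) = 0.79 × 0.94 × 0.43 × 0.81 = 0.25864758
P(at least one) = 1 − 0.25864758 = 0.74135242

0.74135242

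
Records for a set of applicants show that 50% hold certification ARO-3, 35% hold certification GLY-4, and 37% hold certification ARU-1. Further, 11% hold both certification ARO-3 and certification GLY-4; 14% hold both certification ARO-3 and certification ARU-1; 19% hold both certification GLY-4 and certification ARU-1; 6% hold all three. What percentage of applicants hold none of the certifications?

By inclusion-exclusion,
P(union) = 50 + 35 + 37 − 11 − 14 − 19 + 6 = 84%
P(none) = 100% − 84% = 16%

16%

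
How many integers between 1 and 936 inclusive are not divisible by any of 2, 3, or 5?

By inclusion-exclusion,
468 + 312 + 187 − 156 − 93 − 62 + 31 = 687
936 − 687 = 249

249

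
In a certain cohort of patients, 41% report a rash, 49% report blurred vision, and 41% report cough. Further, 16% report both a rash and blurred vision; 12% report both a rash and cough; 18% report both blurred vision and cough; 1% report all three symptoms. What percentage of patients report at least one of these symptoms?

86%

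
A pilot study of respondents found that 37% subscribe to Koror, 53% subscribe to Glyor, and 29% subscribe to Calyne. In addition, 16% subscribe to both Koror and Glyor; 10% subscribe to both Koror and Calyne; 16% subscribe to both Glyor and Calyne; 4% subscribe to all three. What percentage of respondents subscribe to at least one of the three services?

81%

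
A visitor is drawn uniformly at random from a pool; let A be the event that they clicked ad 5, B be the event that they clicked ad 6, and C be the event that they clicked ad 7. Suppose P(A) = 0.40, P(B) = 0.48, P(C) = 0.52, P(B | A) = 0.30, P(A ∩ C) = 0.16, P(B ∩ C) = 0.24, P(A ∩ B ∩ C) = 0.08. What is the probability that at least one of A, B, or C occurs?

P(A ∩ B) = P(A)·P(B|A) = 0.40 × 0.30 = 0.12
P(A ∪ B ∪ C) = 0.40 + 0.48 + 0.52 − 0.12 − 0.16 − 0.24 + 0.08 = 0.96

0.96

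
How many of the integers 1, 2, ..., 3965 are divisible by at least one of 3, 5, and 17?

1975

1321 + 793 + 233 − 264 − 77 − 46 + 15 = 1975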